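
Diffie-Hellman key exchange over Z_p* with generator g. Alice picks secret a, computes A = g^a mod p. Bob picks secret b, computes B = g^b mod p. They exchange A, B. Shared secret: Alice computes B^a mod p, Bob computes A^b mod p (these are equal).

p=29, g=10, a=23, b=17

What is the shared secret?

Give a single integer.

Answer: 3

Derivation:
A = 10^23 mod 29  (bits of 23 = 10111)
  bit 0 = 1: r = r^2 * 10 mod 29 = 1^2 * 10 = 1*10 = 10
  bit 1 = 0: r = r^2 mod 29 = 10^2 = 13
  bit 2 = 1: r = r^2 * 10 mod 29 = 13^2 * 10 = 24*10 = 8
  bit 3 = 1: r = r^2 * 10 mod 29 = 8^2 * 10 = 6*10 = 2
  bit 4 = 1: r = r^2 * 10 mod 29 = 2^2 * 10 = 4*10 = 11
  -> A = 11
B = 10^17 mod 29  (bits of 17 = 10001)
  bit 0 = 1: r = r^2 * 10 mod 29 = 1^2 * 10 = 1*10 = 10
  bit 1 = 0: r = r^2 mod 29 = 10^2 = 13
  bit 2 = 0: r = r^2 mod 29 = 13^2 = 24
  bit 3 = 0: r = r^2 mod 29 = 24^2 = 25
  bit 4 = 1: r = r^2 * 10 mod 29 = 25^2 * 10 = 16*10 = 15
  -> B = 15
s = B^a = 15^23 mod 29  (bits of 23 = 10111)
  bit 0 = 1: r = r^2 * 15 mod 29 = 1^2 * 15 = 1*15 = 15
  bit 1 = 0: r = r^2 mod 29 = 15^2 = 22
  bit 2 = 1: r = r^2 * 15 mod 29 = 22^2 * 15 = 20*15 = 10
  bit 3 = 1: r = r^2 * 15 mod 29 = 10^2 * 15 = 13*15 = 21
  bit 4 = 1: r = r^2 * 15 mod 29 = 21^2 * 15 = 6*15 = 3
  -> s = B^a = 3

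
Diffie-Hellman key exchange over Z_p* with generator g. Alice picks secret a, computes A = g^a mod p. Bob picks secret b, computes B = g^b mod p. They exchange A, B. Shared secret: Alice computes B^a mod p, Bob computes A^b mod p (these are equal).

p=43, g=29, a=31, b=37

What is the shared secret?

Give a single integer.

A = 29^31 mod 43  (bits of 31 = 11111)
  bit 0 = 1: r = r^2 * 29 mod 43 = 1^2 * 29 = 1*29 = 29
  bit 1 = 1: r = r^2 * 29 mod 43 = 29^2 * 29 = 24*29 = 8
  bit 2 = 1: r = r^2 * 29 mod 43 = 8^2 * 29 = 21*29 = 7
  bit 3 = 1: r = r^2 * 29 mod 43 = 7^2 * 29 = 6*29 = 2
  bit 4 = 1: r = r^2 * 29 mod 43 = 2^2 * 29 = 4*29 = 30
  -> A = 30
B = 29^37 mod 43  (bits of 37 = 100101)
  bit 0 = 1: r = r^2 * 29 mod 43 = 1^2 * 29 = 1*29 = 29
  bit 1 = 0: r = r^2 mod 43 = 29^2 = 24
  bit 2 = 0: r = r^2 mod 43 = 24^2 = 17
  bit 3 = 1: r = r^2 * 29 mod 43 = 17^2 * 29 = 31*29 = 39
  bit 4 = 0: r = r^2 mod 43 = 39^2 = 16
  bit 5 = 1: r = r^2 * 29 mod 43 = 16^2 * 29 = 41*29 = 28
  -> B = 28
s = B^a = 28^31 mod 43  (bits of 31 = 11111)
  bit 0 = 1: r = r^2 * 28 mod 43 = 1^2 * 28 = 1*28 = 28
  bit 1 = 1: r = r^2 * 28 mod 43 = 28^2 * 28 = 10*28 = 22
  bit 2 = 1: r = r^2 * 28 mod 43 = 22^2 * 28 = 11*28 = 7
  bit 3 = 1: r = r^2 * 28 mod 43 = 7^2 * 28 = 6*28 = 39
  bit 4 = 1: r = r^2 * 28 mod 43 = 39^2 * 28 = 16*28 = 18
  -> s = B^a = 18

Answer: 18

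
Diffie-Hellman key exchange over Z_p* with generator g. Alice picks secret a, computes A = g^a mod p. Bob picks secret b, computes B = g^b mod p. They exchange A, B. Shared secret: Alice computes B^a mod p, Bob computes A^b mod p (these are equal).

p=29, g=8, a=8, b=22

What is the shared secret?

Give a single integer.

Answer: 20

Derivation:
A = 8^8 mod 29  (bits of 8 = 1000)
  bit 0 = 1: r = r^2 * 8 mod 29 = 1^2 * 8 = 1*8 = 8
  bit 1 = 0: r = r^2 mod 29 = 8^2 = 6
  bit 2 = 0: r = r^2 mod 29 = 6^2 = 7
  bit 3 = 0: r = r^2 mod 29 = 7^2 = 20
  -> A = 20
B = 8^22 mod 29  (bits of 22 = 10110)
  bit 0 = 1: r = r^2 * 8 mod 29 = 1^2 * 8 = 1*8 = 8
  bit 1 = 0: r = r^2 mod 29 = 8^2 = 6
  bit 2 = 1: r = r^2 * 8 mod 29 = 6^2 * 8 = 7*8 = 27
  bit 3 = 1: r = r^2 * 8 mod 29 = 27^2 * 8 = 4*8 = 3
  bit 4 = 0: r = r^2 mod 29 = 3^2 = 9
  -> B = 9
s = B^a = 9^8 mod 29  (bits of 8 = 1000)
  bit 0 = 1: r = r^2 * 9 mod 29 = 1^2 * 9 = 1*9 = 9
  bit 1 = 0: r = r^2 mod 29 = 9^2 = 23
  bit 2 = 0: r = r^2 mod 29 = 23^2 = 7
  bit 3 = 0: r = r^2 mod 29 = 7^2 = 20
  -> s = B^a = 20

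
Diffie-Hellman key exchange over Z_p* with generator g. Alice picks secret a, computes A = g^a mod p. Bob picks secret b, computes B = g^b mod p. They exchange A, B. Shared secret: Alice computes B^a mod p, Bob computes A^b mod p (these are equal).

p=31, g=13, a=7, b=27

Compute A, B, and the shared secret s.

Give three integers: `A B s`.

A = 13^7 mod 31  (bits of 7 = 111)
  bit 0 = 1: r = r^2 * 13 mod 31 = 1^2 * 13 = 1*13 = 13
  bit 1 = 1: r = r^2 * 13 mod 31 = 13^2 * 13 = 14*13 = 27
  bit 2 = 1: r = r^2 * 13 mod 31 = 27^2 * 13 = 16*13 = 22
  -> A = 22
B = 13^27 mod 31  (bits of 27 = 11011)
  bit 0 = 1: r = r^2 * 13 mod 31 = 1^2 * 13 = 1*13 = 13
  bit 1 = 1: r = r^2 * 13 mod 31 = 13^2 * 13 = 14*13 = 27
  bit 2 = 0: r = r^2 mod 31 = 27^2 = 16
  bit 3 = 1: r = r^2 * 13 mod 31 = 16^2 * 13 = 8*13 = 11
  bit 4 = 1: r = r^2 * 13 mod 31 = 11^2 * 13 = 28*13 = 23
  -> B = 23
s = B^a = 23^7 mod 31  (bits of 7 = 111)
  bit 0 = 1: r = r^2 * 23 mod 31 = 1^2 * 23 = 1*23 = 23
  bit 1 = 1: r = r^2 * 23 mod 31 = 23^2 * 23 = 2*23 = 15
  bit 2 = 1: r = r^2 * 23 mod 31 = 15^2 * 23 = 8*23 = 29
  -> s = B^a = 29

Answer: 22 23 29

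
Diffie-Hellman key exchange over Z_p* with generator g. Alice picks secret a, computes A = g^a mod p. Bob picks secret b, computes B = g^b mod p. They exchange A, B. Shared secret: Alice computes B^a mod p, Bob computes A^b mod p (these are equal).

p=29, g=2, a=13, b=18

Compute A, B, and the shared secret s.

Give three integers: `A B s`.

A = 2^13 mod 29  (bits of 13 = 1101)
  bit 0 = 1: r = r^2 * 2 mod 29 = 1^2 * 2 = 1*2 = 2
  bit 1 = 1: r = r^2 * 2 mod 29 = 2^2 * 2 = 4*2 = 8
  bit 2 = 0: r = r^2 mod 29 = 8^2 = 6
  bit 3 = 1: r = r^2 * 2 mod 29 = 6^2 * 2 = 7*2 = 14
  -> A = 14
B = 2^18 mod 29  (bits of 18 = 10010)
  bit 0 = 1: r = r^2 * 2 mod 29 = 1^2 * 2 = 1*2 = 2
  bit 1 = 0: r = r^2 mod 29 = 2^2 = 4
  bit 2 = 0: r = r^2 mod 29 = 4^2 = 16
  bit 3 = 1: r = r^2 * 2 mod 29 = 16^2 * 2 = 24*2 = 19
  bit 4 = 0: r = r^2 mod 29 = 19^2 = 13
  -> B = 13
s = B^a = 13^13 mod 29  (bits of 13 = 1101)
  bit 0 = 1: r = r^2 * 13 mod 29 = 1^2 * 13 = 1*13 = 13
  bit 1 = 1: r = r^2 * 13 mod 29 = 13^2 * 13 = 24*13 = 22
  bit 2 = 0: r = r^2 mod 29 = 22^2 = 20
  bit 3 = 1: r = r^2 * 13 mod 29 = 20^2 * 13 = 23*13 = 9
  -> s = B^a = 9

Answer: 14 13 9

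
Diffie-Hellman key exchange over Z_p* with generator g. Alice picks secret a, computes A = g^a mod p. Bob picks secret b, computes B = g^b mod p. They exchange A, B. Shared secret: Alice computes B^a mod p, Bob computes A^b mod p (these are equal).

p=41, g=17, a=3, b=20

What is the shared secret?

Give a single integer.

A = 17^3 mod 41  (bits of 3 = 11)
  bit 0 = 1: r = r^2 * 17 mod 41 = 1^2 * 17 = 1*17 = 17
  bit 1 = 1: r = r^2 * 17 mod 41 = 17^2 * 17 = 2*17 = 34
  -> A = 34
B = 17^20 mod 41  (bits of 20 = 10100)
  bit 0 = 1: r = r^2 * 17 mod 41 = 1^2 * 17 = 1*17 = 17
  bit 1 = 0: r = r^2 mod 41 = 17^2 = 2
  bit 2 = 1: r = r^2 * 17 mod 41 = 2^2 * 17 = 4*17 = 27
  bit 3 = 0: r = r^2 mod 41 = 27^2 = 32
  bit 4 = 0: r = r^2 mod 41 = 32^2 = 40
  -> B = 40
s = B^a = 40^3 mod 41  (bits of 3 = 11)
  bit 0 = 1: r = r^2 * 40 mod 41 = 1^2 * 40 = 1*40 = 40
  bit 1 = 1: r = r^2 * 40 mod 41 = 40^2 * 40 = 1*40 = 40
  -> s = B^a = 40

Answer: 40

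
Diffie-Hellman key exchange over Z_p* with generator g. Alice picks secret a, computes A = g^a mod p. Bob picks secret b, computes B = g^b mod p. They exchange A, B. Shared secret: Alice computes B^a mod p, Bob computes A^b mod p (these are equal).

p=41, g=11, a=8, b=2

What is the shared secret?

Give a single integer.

Answer: 10

Derivation:
A = 11^8 mod 41  (bits of 8 = 1000)
  bit 0 = 1: r = r^2 * 11 mod 41 = 1^2 * 11 = 1*11 = 11
  bit 1 = 0: r = r^2 mod 41 = 11^2 = 39
  bit 2 = 0: r = r^2 mod 41 = 39^2 = 4
  bit 3 = 0: r = r^2 mod 41 = 4^2 = 16
  -> A = 16
B = 11^2 mod 41  (bits of 2 = 10)
  bit 0 = 1: r = r^2 * 11 mod 41 = 1^2 * 11 = 1*11 = 11
  bit 1 = 0: r = r^2 mod 41 = 11^2 = 39
  -> B = 39
s = B^a = 39^8 mod 41  (bits of 8 = 1000)
  bit 0 = 1: r = r^2 * 39 mod 41 = 1^2 * 39 = 1*39 = 39
  bit 1 = 0: r = r^2 mod 41 = 39^2 = 4
  bit 2 = 0: r = r^2 mod 41 = 4^2 = 16
  bit 3 = 0: r = r^2 mod 41 = 16^2 = 10
  -> s = B^a = 10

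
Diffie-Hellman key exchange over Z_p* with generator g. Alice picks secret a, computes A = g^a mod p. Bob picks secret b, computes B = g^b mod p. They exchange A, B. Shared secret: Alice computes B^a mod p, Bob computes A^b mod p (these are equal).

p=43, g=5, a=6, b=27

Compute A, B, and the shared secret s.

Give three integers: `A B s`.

A = 5^6 mod 43  (bits of 6 = 110)
  bit 0 = 1: r = r^2 * 5 mod 43 = 1^2 * 5 = 1*5 = 5
  bit 1 = 1: r = r^2 * 5 mod 43 = 5^2 * 5 = 25*5 = 39
  bit 2 = 0: r = r^2 mod 43 = 39^2 = 16
  -> A = 16
B = 5^27 mod 43  (bits of 27 = 11011)
  bit 0 = 1: r = r^2 * 5 mod 43 = 1^2 * 5 = 1*5 = 5
  bit 1 = 1: r = r^2 * 5 mod 43 = 5^2 * 5 = 25*5 = 39
  bit 2 = 0: r = r^2 mod 43 = 39^2 = 16
  bit 3 = 1: r = r^2 * 5 mod 43 = 16^2 * 5 = 41*5 = 33
  bit 4 = 1: r = r^2 * 5 mod 43 = 33^2 * 5 = 14*5 = 27
  -> B = 27
s = B^a = 27^6 mod 43  (bits of 6 = 110)
  bit 0 = 1: r = r^2 * 27 mod 43 = 1^2 * 27 = 1*27 = 27
  bit 1 = 1: r = r^2 * 27 mod 43 = 27^2 * 27 = 41*27 = 32
  bit 2 = 0: r = r^2 mod 43 = 32^2 = 35
  -> s = B^a = 35

Answer: 16 27 35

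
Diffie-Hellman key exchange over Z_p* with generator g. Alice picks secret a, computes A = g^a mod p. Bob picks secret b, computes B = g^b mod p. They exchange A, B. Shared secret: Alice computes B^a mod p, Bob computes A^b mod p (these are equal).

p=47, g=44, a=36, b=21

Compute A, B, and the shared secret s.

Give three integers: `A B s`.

Answer: 36 26 7

Derivation:
A = 44^36 mod 47  (bits of 36 = 100100)
  bit 0 = 1: r = r^2 * 44 mod 47 = 1^2 * 44 = 1*44 = 44
  bit 1 = 0: r = r^2 mod 47 = 44^2 = 9
  bit 2 = 0: r = r^2 mod 47 = 9^2 = 34
  bit 3 = 1: r = r^2 * 44 mod 47 = 34^2 * 44 = 28*44 = 10
  bit 4 = 0: r = r^2 mod 47 = 10^2 = 6
  bit 5 = 0: r = r^2 mod 47 = 6^2 = 36
  -> A = 36
B = 44^21 mod 47  (bits of 21 = 10101)
  bit 0 = 1: r = r^2 * 44 mod 47 = 1^2 * 44 = 1*44 = 44
  bit 1 = 0: r = r^2 mod 47 = 44^2 = 9
  bit 2 = 1: r = r^2 * 44 mod 47 = 9^2 * 44 = 34*44 = 39
  bit 3 = 0: r = r^2 mod 47 = 39^2 = 17
  bit 4 = 1: r = r^2 * 44 mod 47 = 17^2 * 44 = 7*44 = 26
  -> B = 26
s = B^a = 26^36 mod 47  (bits of 36 = 100100)
  bit 0 = 1: r = r^2 * 26 mod 47 = 1^2 * 26 = 1*26 = 26
  bit 1 = 0: r = r^2 mod 47 = 26^2 = 18
  bit 2 = 0: r = r^2 mod 47 = 18^2 = 42
  bit 3 = 1: r = r^2 * 26 mod 47 = 42^2 * 26 = 25*26 = 39
  bit 4 = 0: r = r^2 mod 47 = 39^2 = 17
  bit 5 = 0: r = r^2 mod 47 = 17^2 = 7
  -> s = B^a = 7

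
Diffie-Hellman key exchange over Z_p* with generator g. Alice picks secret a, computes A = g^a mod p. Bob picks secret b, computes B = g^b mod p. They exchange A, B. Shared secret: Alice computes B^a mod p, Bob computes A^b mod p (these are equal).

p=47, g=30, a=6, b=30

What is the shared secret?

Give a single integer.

Answer: 24

Derivation:
A = 30^6 mod 47  (bits of 6 = 110)
  bit 0 = 1: r = r^2 * 30 mod 47 = 1^2 * 30 = 1*30 = 30
  bit 1 = 1: r = r^2 * 30 mod 47 = 30^2 * 30 = 7*30 = 22
  bit 2 = 0: r = r^2 mod 47 = 22^2 = 14
  -> A = 14
B = 30^30 mod 47  (bits of 30 = 11110)
  bit 0 = 1: r = r^2 * 30 mod 47 = 1^2 * 30 = 1*30 = 30
  bit 1 = 1: r = r^2 * 30 mod 47 = 30^2 * 30 = 7*30 = 22
  bit 2 = 1: r = r^2 * 30 mod 47 = 22^2 * 30 = 14*30 = 44
  bit 3 = 1: r = r^2 * 30 mod 47 = 44^2 * 30 = 9*30 = 35
  bit 4 = 0: r = r^2 mod 47 = 35^2 = 3
  -> B = 3
s = B^a = 3^6 mod 47  (bits of 6 = 110)
  bit 0 = 1: r = r^2 * 3 mod 47 = 1^2 * 3 = 1*3 = 3
  bit 1 = 1: r = r^2 * 3 mod 47 = 3^2 * 3 = 9*3 = 27
  bit 2 = 0: r = r^2 mod 47 = 27^2 = 24
  -> s = B^a = 24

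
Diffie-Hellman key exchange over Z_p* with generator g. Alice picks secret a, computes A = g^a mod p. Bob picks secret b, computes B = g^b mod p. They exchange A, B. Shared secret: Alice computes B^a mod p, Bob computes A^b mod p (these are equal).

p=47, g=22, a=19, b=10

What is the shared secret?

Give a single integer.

A = 22^19 mod 47  (bits of 19 = 10011)
  bit 0 = 1: r = r^2 * 22 mod 47 = 1^2 * 22 = 1*22 = 22
  bit 1 = 0: r = r^2 mod 47 = 22^2 = 14
  bit 2 = 0: r = r^2 mod 47 = 14^2 = 8
  bit 3 = 1: r = r^2 * 22 mod 47 = 8^2 * 22 = 17*22 = 45
  bit 4 = 1: r = r^2 * 22 mod 47 = 45^2 * 22 = 4*22 = 41
  -> A = 41
B = 22^10 mod 47  (bits of 10 = 1010)
  bit 0 = 1: r = r^2 * 22 mod 47 = 1^2 * 22 = 1*22 = 22
  bit 1 = 0: r = r^2 mod 47 = 22^2 = 14
  bit 2 = 1: r = r^2 * 22 mod 47 = 14^2 * 22 = 8*22 = 35
  bit 3 = 0: r = r^2 mod 47 = 35^2 = 3
  -> B = 3
s = B^a = 3^19 mod 47  (bits of 19 = 10011)
  bit 0 = 1: r = r^2 * 3 mod 47 = 1^2 * 3 = 1*3 = 3
  bit 1 = 0: r = r^2 mod 47 = 3^2 = 9
  bit 2 = 0: r = r^2 mod 47 = 9^2 = 34
  bit 3 = 1: r = r^2 * 3 mod 47 = 34^2 * 3 = 28*3 = 37
  bit 4 = 1: r = r^2 * 3 mod 47 = 37^2 * 3 = 6*3 = 18
  -> s = B^a = 18

Answer: 18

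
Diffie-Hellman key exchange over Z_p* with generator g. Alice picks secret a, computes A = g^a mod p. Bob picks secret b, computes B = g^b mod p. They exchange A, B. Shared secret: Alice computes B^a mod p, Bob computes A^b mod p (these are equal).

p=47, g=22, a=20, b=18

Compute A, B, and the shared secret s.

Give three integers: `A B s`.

A = 22^20 mod 47  (bits of 20 = 10100)
  bit 0 = 1: r = r^2 * 22 mod 47 = 1^2 * 22 = 1*22 = 22
  bit 1 = 0: r = r^2 mod 47 = 22^2 = 14
  bit 2 = 1: r = r^2 * 22 mod 47 = 14^2 * 22 = 8*22 = 35
  bit 3 = 0: r = r^2 mod 47 = 35^2 = 3
  bit 4 = 0: r = r^2 mod 47 = 3^2 = 9
  -> A = 9
B = 22^18 mod 47  (bits of 18 = 10010)
  bit 0 = 1: r = r^2 * 22 mod 47 = 1^2 * 22 = 1*22 = 22
  bit 1 = 0: r = r^2 mod 47 = 22^2 = 14
  bit 2 = 0: r = r^2 mod 47 = 14^2 = 8
  bit 3 = 1: r = r^2 * 22 mod 47 = 8^2 * 22 = 17*22 = 45
  bit 4 = 0: r = r^2 mod 47 = 45^2 = 4
  -> B = 4
s = B^a = 4^20 mod 47  (bits of 20 = 10100)
  bit 0 = 1: r = r^2 * 4 mod 47 = 1^2 * 4 = 1*4 = 4
  bit 1 = 0: r = r^2 mod 47 = 4^2 = 16
  bit 2 = 1: r = r^2 * 4 mod 47 = 16^2 * 4 = 21*4 = 37
  bit 3 = 0: r = r^2 mod 47 = 37^2 = 6
  bit 4 = 0: r = r^2 mod 47 = 6^2 = 36
  -> s = B^a = 36

Answer: 9 4 36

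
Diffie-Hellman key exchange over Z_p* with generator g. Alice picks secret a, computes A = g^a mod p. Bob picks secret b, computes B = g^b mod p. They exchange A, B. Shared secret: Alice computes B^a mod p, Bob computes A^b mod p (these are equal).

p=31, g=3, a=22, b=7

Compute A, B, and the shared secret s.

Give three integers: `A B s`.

A = 3^22 mod 31  (bits of 22 = 10110)
  bit 0 = 1: r = r^2 * 3 mod 31 = 1^2 * 3 = 1*3 = 3
  bit 1 = 0: r = r^2 mod 31 = 3^2 = 9
  bit 2 = 1: r = r^2 * 3 mod 31 = 9^2 * 3 = 19*3 = 26
  bit 3 = 1: r = r^2 * 3 mod 31 = 26^2 * 3 = 25*3 = 13
  bit 4 = 0: r = r^2 mod 31 = 13^2 = 14
  -> A = 14
B = 3^7 mod 31  (bits of 7 = 111)
  bit 0 = 1: r = r^2 * 3 mod 31 = 1^2 * 3 = 1*3 = 3
  bit 1 = 1: r = r^2 * 3 mod 31 = 3^2 * 3 = 9*3 = 27
  bit 2 = 1: r = r^2 * 3 mod 31 = 27^2 * 3 = 16*3 = 17
  -> B = 17
s = B^a = 17^22 mod 31  (bits of 22 = 10110)
  bit 0 = 1: r = r^2 * 17 mod 31 = 1^2 * 17 = 1*17 = 17
  bit 1 = 0: r = r^2 mod 31 = 17^2 = 10
  bit 2 = 1: r = r^2 * 17 mod 31 = 10^2 * 17 = 7*17 = 26
  bit 3 = 1: r = r^2 * 17 mod 31 = 26^2 * 17 = 25*17 = 22
  bit 4 = 0: r = r^2 mod 31 = 22^2 = 19
  -> s = B^a = 19

Answer: 14 17 19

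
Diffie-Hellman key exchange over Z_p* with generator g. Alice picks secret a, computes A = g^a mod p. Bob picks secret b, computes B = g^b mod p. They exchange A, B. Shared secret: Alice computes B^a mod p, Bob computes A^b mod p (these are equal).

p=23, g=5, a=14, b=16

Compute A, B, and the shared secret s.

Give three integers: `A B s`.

Answer: 13 3 4

Derivation:
A = 5^14 mod 23  (bits of 14 = 1110)
  bit 0 = 1: r = r^2 * 5 mod 23 = 1^2 * 5 = 1*5 = 5
  bit 1 = 1: r = r^2 * 5 mod 23 = 5^2 * 5 = 2*5 = 10
  bit 2 = 1: r = r^2 * 5 mod 23 = 10^2 * 5 = 8*5 = 17
  bit 3 = 0: r = r^2 mod 23 = 17^2 = 13
  -> A = 13
B = 5^16 mod 23  (bits of 16 = 10000)
  bit 0 = 1: r = r^2 * 5 mod 23 = 1^2 * 5 = 1*5 = 5
  bit 1 = 0: r = r^2 mod 23 = 5^2 = 2
  bit 2 = 0: r = r^2 mod 23 = 2^2 = 4
  bit 3 = 0: r = r^2 mod 23 = 4^2 = 16
  bit 4 = 0: r = r^2 mod 23 = 16^2 = 3
  -> B = 3
s = B^a = 3^14 mod 23  (bits of 14 = 1110)
  bit 0 = 1: r = r^2 * 3 mod 23 = 1^2 * 3 = 1*3 = 3
  bit 1 = 1: r = r^2 * 3 mod 23 = 3^2 * 3 = 9*3 = 4
  bit 2 = 1: r = r^2 * 3 mod 23 = 4^2 * 3 = 16*3 = 2
  bit 3 = 0: r = r^2 mod 23 = 2^2 = 4
  -> s = B^a = 4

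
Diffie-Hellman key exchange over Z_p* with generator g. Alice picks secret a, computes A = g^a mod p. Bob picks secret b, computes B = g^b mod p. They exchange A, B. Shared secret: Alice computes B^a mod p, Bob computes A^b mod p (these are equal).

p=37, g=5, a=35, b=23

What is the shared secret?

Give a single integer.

A = 5^35 mod 37  (bits of 35 = 100011)
  bit 0 = 1: r = r^2 * 5 mod 37 = 1^2 * 5 = 1*5 = 5
  bit 1 = 0: r = r^2 mod 37 = 5^2 = 25
  bit 2 = 0: r = r^2 mod 37 = 25^2 = 33
  bit 3 = 0: r = r^2 mod 37 = 33^2 = 16
  bit 4 = 1: r = r^2 * 5 mod 37 = 16^2 * 5 = 34*5 = 22
  bit 5 = 1: r = r^2 * 5 mod 37 = 22^2 * 5 = 3*5 = 15
  -> A = 15
B = 5^23 mod 37  (bits of 23 = 10111)
  bit 0 = 1: r = r^2 * 5 mod 37 = 1^2 * 5 = 1*5 = 5
  bit 1 = 0: r = r^2 mod 37 = 5^2 = 25
  bit 2 = 1: r = r^2 * 5 mod 37 = 25^2 * 5 = 33*5 = 17
  bit 3 = 1: r = r^2 * 5 mod 37 = 17^2 * 5 = 30*5 = 2
  bit 4 = 1: r = r^2 * 5 mod 37 = 2^2 * 5 = 4*5 = 20
  -> B = 20
s = B^a = 20^35 mod 37  (bits of 35 = 100011)
  bit 0 = 1: r = r^2 * 20 mod 37 = 1^2 * 20 = 1*20 = 20
  bit 1 = 0: r = r^2 mod 37 = 20^2 = 30
  bit 2 = 0: r = r^2 mod 37 = 30^2 = 12
  bit 3 = 0: r = r^2 mod 37 = 12^2 = 33
  bit 4 = 1: r = r^2 * 20 mod 37 = 33^2 * 20 = 16*20 = 24
  bit 5 = 1: r = r^2 * 20 mod 37 = 24^2 * 20 = 21*20 = 13
  -> s = B^a = 13

Answer: 13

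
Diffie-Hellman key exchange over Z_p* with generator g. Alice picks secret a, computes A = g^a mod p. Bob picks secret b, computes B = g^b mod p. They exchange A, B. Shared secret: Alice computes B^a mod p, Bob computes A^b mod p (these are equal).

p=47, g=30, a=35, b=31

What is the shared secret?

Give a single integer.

Answer: 45

Derivation:
A = 30^35 mod 47  (bits of 35 = 100011)
  bit 0 = 1: r = r^2 * 30 mod 47 = 1^2 * 30 = 1*30 = 30
  bit 1 = 0: r = r^2 mod 47 = 30^2 = 7
  bit 2 = 0: r = r^2 mod 47 = 7^2 = 2
  bit 3 = 0: r = r^2 mod 47 = 2^2 = 4
  bit 4 = 1: r = r^2 * 30 mod 47 = 4^2 * 30 = 16*30 = 10
  bit 5 = 1: r = r^2 * 30 mod 47 = 10^2 * 30 = 6*30 = 39
  -> A = 39
B = 30^31 mod 47  (bits of 31 = 11111)
  bit 0 = 1: r = r^2 * 30 mod 47 = 1^2 * 30 = 1*30 = 30
  bit 1 = 1: r = r^2 * 30 mod 47 = 30^2 * 30 = 7*30 = 22
  bit 2 = 1: r = r^2 * 30 mod 47 = 22^2 * 30 = 14*30 = 44
  bit 3 = 1: r = r^2 * 30 mod 47 = 44^2 * 30 = 9*30 = 35
  bit 4 = 1: r = r^2 * 30 mod 47 = 35^2 * 30 = 3*30 = 43
  -> B = 43
s = B^a = 43^35 mod 47  (bits of 35 = 100011)
  bit 0 = 1: r = r^2 * 43 mod 47 = 1^2 * 43 = 1*43 = 43
  bit 1 = 0: r = r^2 mod 47 = 43^2 = 16
  bit 2 = 0: r = r^2 mod 47 = 16^2 = 21
  bit 3 = 0: r = r^2 mod 47 = 21^2 = 18
  bit 4 = 1: r = r^2 * 43 mod 47 = 18^2 * 43 = 42*43 = 20
  bit 5 = 1: r = r^2 * 43 mod 47 = 20^2 * 43 = 24*43 = 45
  -> s = B^a = 45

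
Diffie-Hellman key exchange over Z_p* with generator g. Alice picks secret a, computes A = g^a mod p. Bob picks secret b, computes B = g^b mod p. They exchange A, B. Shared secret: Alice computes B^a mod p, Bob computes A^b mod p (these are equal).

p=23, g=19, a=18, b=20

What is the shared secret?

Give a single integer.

Answer: 9

Derivation:
A = 19^18 mod 23  (bits of 18 = 10010)
  bit 0 = 1: r = r^2 * 19 mod 23 = 1^2 * 19 = 1*19 = 19
  bit 1 = 0: r = r^2 mod 23 = 19^2 = 16
  bit 2 = 0: r = r^2 mod 23 = 16^2 = 3
  bit 3 = 1: r = r^2 * 19 mod 23 = 3^2 * 19 = 9*19 = 10
  bit 4 = 0: r = r^2 mod 23 = 10^2 = 8
  -> A = 8
B = 19^20 mod 23  (bits of 20 = 10100)
  bit 0 = 1: r = r^2 * 19 mod 23 = 1^2 * 19 = 1*19 = 19
  bit 1 = 0: r = r^2 mod 23 = 19^2 = 16
  bit 2 = 1: r = r^2 * 19 mod 23 = 16^2 * 19 = 3*19 = 11
  bit 3 = 0: r = r^2 mod 23 = 11^2 = 6
  bit 4 = 0: r = r^2 mod 23 = 6^2 = 13
  -> B = 13
s = B^a = 13^18 mod 23  (bits of 18 = 10010)
  bit 0 = 1: r = r^2 * 13 mod 23 = 1^2 * 13 = 1*13 = 13
  bit 1 = 0: r = r^2 mod 23 = 13^2 = 8
  bit 2 = 0: r = r^2 mod 23 = 8^2 = 18
  bit 3 = 1: r = r^2 * 13 mod 23 = 18^2 * 13 = 2*13 = 3
  bit 4 = 0: r = r^2 mod 23 = 3^2 = 9
  -> s = B^a = 9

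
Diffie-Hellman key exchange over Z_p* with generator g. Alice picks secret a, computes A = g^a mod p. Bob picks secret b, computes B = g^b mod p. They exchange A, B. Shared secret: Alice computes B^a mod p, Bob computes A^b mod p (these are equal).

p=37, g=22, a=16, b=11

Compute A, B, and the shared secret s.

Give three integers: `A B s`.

Answer: 12 18 33

Derivation:
A = 22^16 mod 37  (bits of 16 = 10000)
  bit 0 = 1: r = r^2 * 22 mod 37 = 1^2 * 22 = 1*22 = 22
  bit 1 = 0: r = r^2 mod 37 = 22^2 = 3
  bit 2 = 0: r = r^2 mod 37 = 3^2 = 9
  bit 3 = 0: r = r^2 mod 37 = 9^2 = 7
  bit 4 = 0: r = r^2 mod 37 = 7^2 = 12
  -> A = 12
B = 22^11 mod 37  (bits of 11 = 1011)
  bit 0 = 1: r = r^2 * 22 mod 37 = 1^2 * 22 = 1*22 = 22
  bit 1 = 0: r = r^2 mod 37 = 22^2 = 3
  bit 2 = 1: r = r^2 * 22 mod 37 = 3^2 * 22 = 9*22 = 13
  bit 3 = 1: r = r^2 * 22 mod 37 = 13^2 * 22 = 21*22 = 18
  -> B = 18
s = B^a = 18^16 mod 37  (bits of 16 = 10000)
  bit 0 = 1: r = r^2 * 18 mod 37 = 1^2 * 18 = 1*18 = 18
  bit 1 = 0: r = r^2 mod 37 = 18^2 = 28
  bit 2 = 0: r = r^2 mod 37 = 28^2 = 7
  bit 3 = 0: r = r^2 mod 37 = 7^2 = 12
  bit 4 = 0: r = r^2 mod 37 = 12^2 = 33
  -> s = B^a = 33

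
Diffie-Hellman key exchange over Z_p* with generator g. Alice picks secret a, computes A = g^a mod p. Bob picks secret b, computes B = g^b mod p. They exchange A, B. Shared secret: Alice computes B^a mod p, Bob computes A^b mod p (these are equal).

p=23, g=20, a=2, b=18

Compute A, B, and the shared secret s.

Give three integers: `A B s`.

A = 20^2 mod 23  (bits of 2 = 10)
  bit 0 = 1: r = r^2 * 20 mod 23 = 1^2 * 20 = 1*20 = 20
  bit 1 = 0: r = r^2 mod 23 = 20^2 = 9
  -> A = 9
B = 20^18 mod 23  (bits of 18 = 10010)
  bit 0 = 1: r = r^2 * 20 mod 23 = 1^2 * 20 = 1*20 = 20
  bit 1 = 0: r = r^2 mod 23 = 20^2 = 9
  bit 2 = 0: r = r^2 mod 23 = 9^2 = 12
  bit 3 = 1: r = r^2 * 20 mod 23 = 12^2 * 20 = 6*20 = 5
  bit 4 = 0: r = r^2 mod 23 = 5^2 = 2
  -> B = 2
s = B^a = 2^2 mod 23  (bits of 2 = 10)
  bit 0 = 1: r = r^2 * 2 mod 23 = 1^2 * 2 = 1*2 = 2
  bit 1 = 0: r = r^2 mod 23 = 2^2 = 4
  -> s = B^a = 4

Answer: 9 2 4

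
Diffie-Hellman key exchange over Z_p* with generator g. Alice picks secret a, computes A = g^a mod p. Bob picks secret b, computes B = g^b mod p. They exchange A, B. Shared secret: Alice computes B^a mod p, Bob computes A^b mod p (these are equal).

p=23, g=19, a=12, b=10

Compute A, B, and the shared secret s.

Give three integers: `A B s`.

A = 19^12 mod 23  (bits of 12 = 1100)
  bit 0 = 1: r = r^2 * 19 mod 23 = 1^2 * 19 = 1*19 = 19
  bit 1 = 1: r = r^2 * 19 mod 23 = 19^2 * 19 = 16*19 = 5
  bit 2 = 0: r = r^2 mod 23 = 5^2 = 2
  bit 3 = 0: r = r^2 mod 23 = 2^2 = 4
  -> A = 4
B = 19^10 mod 23  (bits of 10 = 1010)
  bit 0 = 1: r = r^2 * 19 mod 23 = 1^2 * 19 = 1*19 = 19
  bit 1 = 0: r = r^2 mod 23 = 19^2 = 16
  bit 2 = 1: r = r^2 * 19 mod 23 = 16^2 * 19 = 3*19 = 11
  bit 3 = 0: r = r^2 mod 23 = 11^2 = 6
  -> B = 6
s = B^a = 6^12 mod 23  (bits of 12 = 1100)
  bit 0 = 1: r = r^2 * 6 mod 23 = 1^2 * 6 = 1*6 = 6
  bit 1 = 1: r = r^2 * 6 mod 23 = 6^2 * 6 = 13*6 = 9
  bit 2 = 0: r = r^2 mod 23 = 9^2 = 12
  bit 3 = 0: r = r^2 mod 23 = 12^2 = 6
  -> s = B^a = 6

Answer: 4 6 6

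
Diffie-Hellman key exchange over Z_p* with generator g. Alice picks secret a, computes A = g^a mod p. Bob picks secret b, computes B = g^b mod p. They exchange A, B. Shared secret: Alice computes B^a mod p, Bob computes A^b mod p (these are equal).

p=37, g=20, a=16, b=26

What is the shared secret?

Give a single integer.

A = 20^16 mod 37  (bits of 16 = 10000)
  bit 0 = 1: r = r^2 * 20 mod 37 = 1^2 * 20 = 1*20 = 20
  bit 1 = 0: r = r^2 mod 37 = 20^2 = 30
  bit 2 = 0: r = r^2 mod 37 = 30^2 = 12
  bit 3 = 0: r = r^2 mod 37 = 12^2 = 33
  bit 4 = 0: r = r^2 mod 37 = 33^2 = 16
  -> A = 16
B = 20^26 mod 37  (bits of 26 = 11010)
  bit 0 = 1: r = r^2 * 20 mod 37 = 1^2 * 20 = 1*20 = 20
  bit 1 = 1: r = r^2 * 20 mod 37 = 20^2 * 20 = 30*20 = 8
  bit 2 = 0: r = r^2 mod 37 = 8^2 = 27
  bit 3 = 1: r = r^2 * 20 mod 37 = 27^2 * 20 = 26*20 = 2
  bit 4 = 0: r = r^2 mod 37 = 2^2 = 4
  -> B = 4
s = B^a = 4^16 mod 37  (bits of 16 = 10000)
  bit 0 = 1: r = r^2 * 4 mod 37 = 1^2 * 4 = 1*4 = 4
  bit 1 = 0: r = r^2 mod 37 = 4^2 = 16
  bit 2 = 0: r = r^2 mod 37 = 16^2 = 34
  bit 3 = 0: r = r^2 mod 37 = 34^2 = 9
  bit 4 = 0: r = r^2 mod 37 = 9^2 = 7
  -> s = B^a = 7

Answer: 7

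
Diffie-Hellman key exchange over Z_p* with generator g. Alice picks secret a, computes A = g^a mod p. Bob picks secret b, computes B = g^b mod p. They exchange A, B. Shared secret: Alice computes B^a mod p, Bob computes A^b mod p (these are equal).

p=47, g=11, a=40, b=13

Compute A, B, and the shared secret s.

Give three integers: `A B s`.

A = 11^40 mod 47  (bits of 40 = 101000)
  bit 0 = 1: r = r^2 * 11 mod 47 = 1^2 * 11 = 1*11 = 11
  bit 1 = 0: r = r^2 mod 47 = 11^2 = 27
  bit 2 = 1: r = r^2 * 11 mod 47 = 27^2 * 11 = 24*11 = 29
  bit 3 = 0: r = r^2 mod 47 = 29^2 = 42
  bit 4 = 0: r = r^2 mod 47 = 42^2 = 25
  bit 5 = 0: r = r^2 mod 47 = 25^2 = 14
  -> A = 14
B = 11^13 mod 47  (bits of 13 = 1101)
  bit 0 = 1: r = r^2 * 11 mod 47 = 1^2 * 11 = 1*11 = 11
  bit 1 = 1: r = r^2 * 11 mod 47 = 11^2 * 11 = 27*11 = 15
  bit 2 = 0: r = r^2 mod 47 = 15^2 = 37
  bit 3 = 1: r = r^2 * 11 mod 47 = 37^2 * 11 = 6*11 = 19
  -> B = 19
s = B^a = 19^40 mod 47  (bits of 40 = 101000)
  bit 0 = 1: r = r^2 * 19 mod 47 = 1^2 * 19 = 1*19 = 19
  bit 1 = 0: r = r^2 mod 47 = 19^2 = 32
  bit 2 = 1: r = r^2 * 19 mod 47 = 32^2 * 19 = 37*19 = 45
  bit 3 = 0: r = r^2 mod 47 = 45^2 = 4
  bit 4 = 0: r = r^2 mod 47 = 4^2 = 16
  bit 5 = 0: r = r^2 mod 47 = 16^2 = 21
  -> s = B^a = 21

Answer: 14 19 21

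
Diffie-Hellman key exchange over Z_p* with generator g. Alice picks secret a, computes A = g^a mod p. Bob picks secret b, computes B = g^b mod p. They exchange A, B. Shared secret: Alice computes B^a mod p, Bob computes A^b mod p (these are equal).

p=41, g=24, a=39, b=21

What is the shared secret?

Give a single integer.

A = 24^39 mod 41  (bits of 39 = 100111)
  bit 0 = 1: r = r^2 * 24 mod 41 = 1^2 * 24 = 1*24 = 24
  bit 1 = 0: r = r^2 mod 41 = 24^2 = 2
  bit 2 = 0: r = r^2 mod 41 = 2^2 = 4
  bit 3 = 1: r = r^2 * 24 mod 41 = 4^2 * 24 = 16*24 = 15
  bit 4 = 1: r = r^2 * 24 mod 41 = 15^2 * 24 = 20*24 = 29
  bit 5 = 1: r = r^2 * 24 mod 41 = 29^2 * 24 = 21*24 = 12
  -> A = 12
B = 24^21 mod 41  (bits of 21 = 10101)
  bit 0 = 1: r = r^2 * 24 mod 41 = 1^2 * 24 = 1*24 = 24
  bit 1 = 0: r = r^2 mod 41 = 24^2 = 2
  bit 2 = 1: r = r^2 * 24 mod 41 = 2^2 * 24 = 4*24 = 14
  bit 3 = 0: r = r^2 mod 41 = 14^2 = 32
  bit 4 = 1: r = r^2 * 24 mod 41 = 32^2 * 24 = 40*24 = 17
  -> B = 17
s = B^a = 17^39 mod 41  (bits of 39 = 100111)
  bit 0 = 1: r = r^2 * 17 mod 41 = 1^2 * 17 = 1*17 = 17
  bit 1 = 0: r = r^2 mod 41 = 17^2 = 2
  bit 2 = 0: r = r^2 mod 41 = 2^2 = 4
  bit 3 = 1: r = r^2 * 17 mod 41 = 4^2 * 17 = 16*17 = 26
  bit 4 = 1: r = r^2 * 17 mod 41 = 26^2 * 17 = 20*17 = 12
  bit 5 = 1: r = r^2 * 17 mod 41 = 12^2 * 17 = 21*17 = 29
  -> s = B^a = 29

Answer: 29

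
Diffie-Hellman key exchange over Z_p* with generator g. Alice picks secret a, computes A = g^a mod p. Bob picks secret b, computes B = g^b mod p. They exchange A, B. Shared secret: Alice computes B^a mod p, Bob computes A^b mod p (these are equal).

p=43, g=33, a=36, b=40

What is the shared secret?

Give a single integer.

A = 33^36 mod 43  (bits of 36 = 100100)
  bit 0 = 1: r = r^2 * 33 mod 43 = 1^2 * 33 = 1*33 = 33
  bit 1 = 0: r = r^2 mod 43 = 33^2 = 14
  bit 2 = 0: r = r^2 mod 43 = 14^2 = 24
  bit 3 = 1: r = r^2 * 33 mod 43 = 24^2 * 33 = 17*33 = 2
  bit 4 = 0: r = r^2 mod 43 = 2^2 = 4
  bit 5 = 0: r = r^2 mod 43 = 4^2 = 16
  -> A = 16
B = 33^40 mod 43  (bits of 40 = 101000)
  bit 0 = 1: r = r^2 * 33 mod 43 = 1^2 * 33 = 1*33 = 33
  bit 1 = 0: r = r^2 mod 43 = 33^2 = 14
  bit 2 = 1: r = r^2 * 33 mod 43 = 14^2 * 33 = 24*33 = 18
  bit 3 = 0: r = r^2 mod 43 = 18^2 = 23
  bit 4 = 0: r = r^2 mod 43 = 23^2 = 13
  bit 5 = 0: r = r^2 mod 43 = 13^2 = 40
  -> B = 40
s = B^a = 40^36 mod 43  (bits of 36 = 100100)
  bit 0 = 1: r = r^2 * 40 mod 43 = 1^2 * 40 = 1*40 = 40
  bit 1 = 0: r = r^2 mod 43 = 40^2 = 9
  bit 2 = 0: r = r^2 mod 43 = 9^2 = 38
  bit 3 = 1: r = r^2 * 40 mod 43 = 38^2 * 40 = 25*40 = 11
  bit 4 = 0: r = r^2 mod 43 = 11^2 = 35
  bit 5 = 0: r = r^2 mod 43 = 35^2 = 21
  -> s = B^a = 21

Answer: 21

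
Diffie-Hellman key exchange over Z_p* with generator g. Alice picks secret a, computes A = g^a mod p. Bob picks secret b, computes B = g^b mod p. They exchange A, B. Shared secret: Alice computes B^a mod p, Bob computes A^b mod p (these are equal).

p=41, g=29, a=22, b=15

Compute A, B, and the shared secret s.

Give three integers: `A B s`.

Answer: 20 14 9

Derivation:
A = 29^22 mod 41  (bits of 22 = 10110)
  bit 0 = 1: r = r^2 * 29 mod 41 = 1^2 * 29 = 1*29 = 29
  bit 1 = 0: r = r^2 mod 41 = 29^2 = 21
  bit 2 = 1: r = r^2 * 29 mod 41 = 21^2 * 29 = 31*29 = 38
  bit 3 = 1: r = r^2 * 29 mod 41 = 38^2 * 29 = 9*29 = 15
  bit 4 = 0: r = r^2 mod 41 = 15^2 = 20
  -> A = 20
B = 29^15 mod 41  (bits of 15 = 1111)
  bit 0 = 1: r = r^2 * 29 mod 41 = 1^2 * 29 = 1*29 = 29
  bit 1 = 1: r = r^2 * 29 mod 41 = 29^2 * 29 = 21*29 = 35
  bit 2 = 1: r = r^2 * 29 mod 41 = 35^2 * 29 = 36*29 = 19
  bit 3 = 1: r = r^2 * 29 mod 41 = 19^2 * 29 = 33*29 = 14
  -> B = 14
s = B^a = 14^22 mod 41  (bits of 22 = 10110)
  bit 0 = 1: r = r^2 * 14 mod 41 = 1^2 * 14 = 1*14 = 14
  bit 1 = 0: r = r^2 mod 41 = 14^2 = 32
  bit 2 = 1: r = r^2 * 14 mod 41 = 32^2 * 14 = 40*14 = 27
  bit 3 = 1: r = r^2 * 14 mod 41 = 27^2 * 14 = 32*14 = 38
  bit 4 = 0: r = r^2 mod 41 = 38^2 = 9
  -> s = B^a = 9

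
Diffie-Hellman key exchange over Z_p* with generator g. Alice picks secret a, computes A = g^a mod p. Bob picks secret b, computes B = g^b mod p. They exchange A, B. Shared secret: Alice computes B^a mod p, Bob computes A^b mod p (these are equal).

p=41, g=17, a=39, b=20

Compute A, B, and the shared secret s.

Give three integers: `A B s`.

Answer: 29 40 40

Derivation:
A = 17^39 mod 41  (bits of 39 = 100111)
  bit 0 = 1: r = r^2 * 17 mod 41 = 1^2 * 17 = 1*17 = 17
  bit 1 = 0: r = r^2 mod 41 = 17^2 = 2
  bit 2 = 0: r = r^2 mod 41 = 2^2 = 4
  bit 3 = 1: r = r^2 * 17 mod 41 = 4^2 * 17 = 16*17 = 26
  bit 4 = 1: r = r^2 * 17 mod 41 = 26^2 * 17 = 20*17 = 12
  bit 5 = 1: r = r^2 * 17 mod 41 = 12^2 * 17 = 21*17 = 29
  -> A = 29
B = 17^20 mod 41  (bits of 20 = 10100)
  bit 0 = 1: r = r^2 * 17 mod 41 = 1^2 * 17 = 1*17 = 17
  bit 1 = 0: r = r^2 mod 41 = 17^2 = 2
  bit 2 = 1: r = r^2 * 17 mod 41 = 2^2 * 17 = 4*17 = 27
  bit 3 = 0: r = r^2 mod 41 = 27^2 = 32
  bit 4 = 0: r = r^2 mod 41 = 32^2 = 40
  -> B = 40
s = B^a = 40^39 mod 41  (bits of 39 = 100111)
  bit 0 = 1: r = r^2 * 40 mod 41 = 1^2 * 40 = 1*40 = 40
  bit 1 = 0: r = r^2 mod 41 = 40^2 = 1
  bit 2 = 0: r = r^2 mod 41 = 1^2 = 1
  bit 3 = 1: r = r^2 * 40 mod 41 = 1^2 * 40 = 1*40 = 40
  bit 4 = 1: r = r^2 * 40 mod 41 = 40^2 * 40 = 1*40 = 40
  bit 5 = 1: r = r^2 * 40 mod 41 = 40^2 * 40 = 1*40 = 40
  -> s = B^a = 40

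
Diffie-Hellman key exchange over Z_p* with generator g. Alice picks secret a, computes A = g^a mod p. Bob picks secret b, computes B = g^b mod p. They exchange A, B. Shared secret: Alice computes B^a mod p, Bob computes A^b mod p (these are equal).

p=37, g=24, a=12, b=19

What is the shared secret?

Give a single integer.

A = 24^12 mod 37  (bits of 12 = 1100)
  bit 0 = 1: r = r^2 * 24 mod 37 = 1^2 * 24 = 1*24 = 24
  bit 1 = 1: r = r^2 * 24 mod 37 = 24^2 * 24 = 21*24 = 23
  bit 2 = 0: r = r^2 mod 37 = 23^2 = 11
  bit 3 = 0: r = r^2 mod 37 = 11^2 = 10
  -> A = 10
B = 24^19 mod 37  (bits of 19 = 10011)
  bit 0 = 1: r = r^2 * 24 mod 37 = 1^2 * 24 = 1*24 = 24
  bit 1 = 0: r = r^2 mod 37 = 24^2 = 21
  bit 2 = 0: r = r^2 mod 37 = 21^2 = 34
  bit 3 = 1: r = r^2 * 24 mod 37 = 34^2 * 24 = 9*24 = 31
  bit 4 = 1: r = r^2 * 24 mod 37 = 31^2 * 24 = 36*24 = 13
  -> B = 13
s = B^a = 13^12 mod 37  (bits of 12 = 1100)
  bit 0 = 1: r = r^2 * 13 mod 37 = 1^2 * 13 = 1*13 = 13
  bit 1 = 1: r = r^2 * 13 mod 37 = 13^2 * 13 = 21*13 = 14
  bit 2 = 0: r = r^2 mod 37 = 14^2 = 11
  bit 3 = 0: r = r^2 mod 37 = 11^2 = 10
  -> s = B^a = 10

Answer: 10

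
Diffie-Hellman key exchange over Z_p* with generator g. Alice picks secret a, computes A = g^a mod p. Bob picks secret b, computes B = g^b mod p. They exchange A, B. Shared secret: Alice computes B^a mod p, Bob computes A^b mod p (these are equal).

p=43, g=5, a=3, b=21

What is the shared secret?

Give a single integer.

Answer: 42

Derivation:
A = 5^3 mod 43  (bits of 3 = 11)
  bit 0 = 1: r = r^2 * 5 mod 43 = 1^2 * 5 = 1*5 = 5
  bit 1 = 1: r = r^2 * 5 mod 43 = 5^2 * 5 = 25*5 = 39
  -> A = 39
B = 5^21 mod 43  (bits of 21 = 10101)
  bit 0 = 1: r = r^2 * 5 mod 43 = 1^2 * 5 = 1*5 = 5
  bit 1 = 0: r = r^2 mod 43 = 5^2 = 25
  bit 2 = 1: r = r^2 * 5 mod 43 = 25^2 * 5 = 23*5 = 29
  bit 3 = 0: r = r^2 mod 43 = 29^2 = 24
  bit 4 = 1: r = r^2 * 5 mod 43 = 24^2 * 5 = 17*5 = 42
  -> B = 42
s = B^a = 42^3 mod 43  (bits of 3 = 11)
  bit 0 = 1: r = r^2 * 42 mod 43 = 1^2 * 42 = 1*42 = 42
  bit 1 = 1: r = r^2 * 42 mod 43 = 42^2 * 42 = 1*42 = 42
  -> s = B^a = 42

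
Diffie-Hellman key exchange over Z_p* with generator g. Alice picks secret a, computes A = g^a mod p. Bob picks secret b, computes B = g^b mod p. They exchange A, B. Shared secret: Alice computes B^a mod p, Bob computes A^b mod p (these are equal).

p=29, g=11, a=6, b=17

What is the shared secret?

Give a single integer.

A = 11^6 mod 29  (bits of 6 = 110)
  bit 0 = 1: r = r^2 * 11 mod 29 = 1^2 * 11 = 1*11 = 11
  bit 1 = 1: r = r^2 * 11 mod 29 = 11^2 * 11 = 5*11 = 26
  bit 2 = 0: r = r^2 mod 29 = 26^2 = 9
  -> A = 9
B = 11^17 mod 29  (bits of 17 = 10001)
  bit 0 = 1: r = r^2 * 11 mod 29 = 1^2 * 11 = 1*11 = 11
  bit 1 = 0: r = r^2 mod 29 = 11^2 = 5
  bit 2 = 0: r = r^2 mod 29 = 5^2 = 25
  bit 3 = 0: r = r^2 mod 29 = 25^2 = 16
  bit 4 = 1: r = r^2 * 11 mod 29 = 16^2 * 11 = 24*11 = 3
  -> B = 3
s = B^a = 3^6 mod 29  (bits of 6 = 110)
  bit 0 = 1: r = r^2 * 3 mod 29 = 1^2 * 3 = 1*3 = 3
  bit 1 = 1: r = r^2 * 3 mod 29 = 3^2 * 3 = 9*3 = 27
  bit 2 = 0: r = r^2 mod 29 = 27^2 = 4
  -> s = B^a = 4

Answer: 4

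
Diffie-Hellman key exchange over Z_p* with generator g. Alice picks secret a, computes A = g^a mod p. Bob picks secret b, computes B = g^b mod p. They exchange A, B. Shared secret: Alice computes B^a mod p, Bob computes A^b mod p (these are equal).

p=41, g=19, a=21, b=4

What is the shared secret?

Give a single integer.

Answer: 23

Derivation:
A = 19^21 mod 41  (bits of 21 = 10101)
  bit 0 = 1: r = r^2 * 19 mod 41 = 1^2 * 19 = 1*19 = 19
  bit 1 = 0: r = r^2 mod 41 = 19^2 = 33
  bit 2 = 1: r = r^2 * 19 mod 41 = 33^2 * 19 = 23*19 = 27
  bit 3 = 0: r = r^2 mod 41 = 27^2 = 32
  bit 4 = 1: r = r^2 * 19 mod 41 = 32^2 * 19 = 40*19 = 22
  -> A = 22
B = 19^4 mod 41  (bits of 4 = 100)
  bit 0 = 1: r = r^2 * 19 mod 41 = 1^2 * 19 = 1*19 = 19
  bit 1 = 0: r = r^2 mod 41 = 19^2 = 33
  bit 2 = 0: r = r^2 mod 41 = 33^2 = 23
  -> B = 23
s = B^a = 23^21 mod 41  (bits of 21 = 10101)
  bit 0 = 1: r = r^2 * 23 mod 41 = 1^2 * 23 = 1*23 = 23
  bit 1 = 0: r = r^2 mod 41 = 23^2 = 37
  bit 2 = 1: r = r^2 * 23 mod 41 = 37^2 * 23 = 16*23 = 40
  bit 3 = 0: r = r^2 mod 41 = 40^2 = 1
  bit 4 = 1: r = r^2 * 23 mod 41 = 1^2 * 23 = 1*23 = 23
  -> s = B^a = 23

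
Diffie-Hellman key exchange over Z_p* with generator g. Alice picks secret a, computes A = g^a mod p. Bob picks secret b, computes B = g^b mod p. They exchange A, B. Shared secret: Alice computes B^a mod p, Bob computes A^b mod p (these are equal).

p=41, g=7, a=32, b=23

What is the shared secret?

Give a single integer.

Answer: 16

Derivation:
A = 7^32 mod 41  (bits of 32 = 100000)
  bit 0 = 1: r = r^2 * 7 mod 41 = 1^2 * 7 = 1*7 = 7
  bit 1 = 0: r = r^2 mod 41 = 7^2 = 8
  bit 2 = 0: r = r^2 mod 41 = 8^2 = 23
  bit 3 = 0: r = r^2 mod 41 = 23^2 = 37
  bit 4 = 0: r = r^2 mod 41 = 37^2 = 16
  bit 5 = 0: r = r^2 mod 41 = 16^2 = 10
  -> A = 10
B = 7^23 mod 41  (bits of 23 = 10111)
  bit 0 = 1: r = r^2 * 7 mod 41 = 1^2 * 7 = 1*7 = 7
  bit 1 = 0: r = r^2 mod 41 = 7^2 = 8
  bit 2 = 1: r = r^2 * 7 mod 41 = 8^2 * 7 = 23*7 = 38
  bit 3 = 1: r = r^2 * 7 mod 41 = 38^2 * 7 = 9*7 = 22
  bit 4 = 1: r = r^2 * 7 mod 41 = 22^2 * 7 = 33*7 = 26
  -> B = 26
s = B^a = 26^32 mod 41  (bits of 32 = 100000)
  bit 0 = 1: r = r^2 * 26 mod 41 = 1^2 * 26 = 1*26 = 26
  bit 1 = 0: r = r^2 mod 41 = 26^2 = 20
  bit 2 = 0: r = r^2 mod 41 = 20^2 = 31
  bit 3 = 0: r = r^2 mod 41 = 31^2 = 18
  bit 4 = 0: r = r^2 mod 41 = 18^2 = 37
  bit 5 = 0: r = r^2 mod 41 = 37^2 = 16
  -> s = B^a = 16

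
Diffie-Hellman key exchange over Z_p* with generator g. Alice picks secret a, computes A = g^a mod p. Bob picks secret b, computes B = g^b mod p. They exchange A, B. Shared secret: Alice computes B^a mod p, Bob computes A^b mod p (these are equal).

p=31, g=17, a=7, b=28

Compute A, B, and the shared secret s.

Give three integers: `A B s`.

Answer: 12 28 14

Derivation:
A = 17^7 mod 31  (bits of 7 = 111)
  bit 0 = 1: r = r^2 * 17 mod 31 = 1^2 * 17 = 1*17 = 17
  bit 1 = 1: r = r^2 * 17 mod 31 = 17^2 * 17 = 10*17 = 15
  bit 2 = 1: r = r^2 * 17 mod 31 = 15^2 * 17 = 8*17 = 12
  -> A = 12
B = 17^28 mod 31  (bits of 28 = 11100)
  bit 0 = 1: r = r^2 * 17 mod 31 = 1^2 * 17 = 1*17 = 17
  bit 1 = 1: r = r^2 * 17 mod 31 = 17^2 * 17 = 10*17 = 15
  bit 2 = 1: r = r^2 * 17 mod 31 = 15^2 * 17 = 8*17 = 12
  bit 3 = 0: r = r^2 mod 31 = 12^2 = 20
  bit 4 = 0: r = r^2 mod 31 = 20^2 = 28
  -> B = 28
s = B^a = 28^7 mod 31  (bits of 7 = 111)
  bit 0 = 1: r = r^2 * 28 mod 31 = 1^2 * 28 = 1*28 = 28
  bit 1 = 1: r = r^2 * 28 mod 31 = 28^2 * 28 = 9*28 = 4
  bit 2 = 1: r = r^2 * 28 mod 31 = 4^2 * 28 = 16*28 = 14
  -> s = B^a = 14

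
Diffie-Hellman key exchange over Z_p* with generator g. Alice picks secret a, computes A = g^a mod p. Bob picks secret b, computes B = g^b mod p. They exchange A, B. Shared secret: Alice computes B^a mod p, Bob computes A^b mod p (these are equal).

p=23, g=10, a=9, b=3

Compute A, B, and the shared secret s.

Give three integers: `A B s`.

A = 10^9 mod 23  (bits of 9 = 1001)
  bit 0 = 1: r = r^2 * 10 mod 23 = 1^2 * 10 = 1*10 = 10
  bit 1 = 0: r = r^2 mod 23 = 10^2 = 8
  bit 2 = 0: r = r^2 mod 23 = 8^2 = 18
  bit 3 = 1: r = r^2 * 10 mod 23 = 18^2 * 10 = 2*10 = 20
  -> A = 20
B = 10^3 mod 23  (bits of 3 = 11)
  bit 0 = 1: r = r^2 * 10 mod 23 = 1^2 * 10 = 1*10 = 10
  bit 1 = 1: r = r^2 * 10 mod 23 = 10^2 * 10 = 8*10 = 11
  -> B = 11
s = B^a = 11^9 mod 23  (bits of 9 = 1001)
  bit 0 = 1: r = r^2 * 11 mod 23 = 1^2 * 11 = 1*11 = 11
  bit 1 = 0: r = r^2 mod 23 = 11^2 = 6
  bit 2 = 0: r = r^2 mod 23 = 6^2 = 13
  bit 3 = 1: r = r^2 * 11 mod 23 = 13^2 * 11 = 8*11 = 19
  -> s = B^a = 19

Answer: 20 11 19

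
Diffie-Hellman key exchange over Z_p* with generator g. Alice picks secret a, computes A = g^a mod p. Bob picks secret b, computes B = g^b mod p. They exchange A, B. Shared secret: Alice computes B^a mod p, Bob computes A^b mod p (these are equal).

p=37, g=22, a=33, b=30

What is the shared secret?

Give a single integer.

Answer: 36

Derivation:
A = 22^33 mod 37  (bits of 33 = 100001)
  bit 0 = 1: r = r^2 * 22 mod 37 = 1^2 * 22 = 1*22 = 22
  bit 1 = 0: r = r^2 mod 37 = 22^2 = 3
  bit 2 = 0: r = r^2 mod 37 = 3^2 = 9
  bit 3 = 0: r = r^2 mod 37 = 9^2 = 7
  bit 4 = 0: r = r^2 mod 37 = 7^2 = 12
  bit 5 = 1: r = r^2 * 22 mod 37 = 12^2 * 22 = 33*22 = 23
  -> A = 23
B = 22^30 mod 37  (bits of 30 = 11110)
  bit 0 = 1: r = r^2 * 22 mod 37 = 1^2 * 22 = 1*22 = 22
  bit 1 = 1: r = r^2 * 22 mod 37 = 22^2 * 22 = 3*22 = 29
  bit 2 = 1: r = r^2 * 22 mod 37 = 29^2 * 22 = 27*22 = 2
  bit 3 = 1: r = r^2 * 22 mod 37 = 2^2 * 22 = 4*22 = 14
  bit 4 = 0: r = r^2 mod 37 = 14^2 = 11
  -> B = 11
s = B^a = 11^33 mod 37  (bits of 33 = 100001)
  bit 0 = 1: r = r^2 * 11 mod 37 = 1^2 * 11 = 1*11 = 11
  bit 1 = 0: r = r^2 mod 37 = 11^2 = 10
  bit 2 = 0: r = r^2 mod 37 = 10^2 = 26
  bit 3 = 0: r = r^2 mod 37 = 26^2 = 10
  bit 4 = 0: r = r^2 mod 37 = 10^2 = 26
  bit 5 = 1: r = r^2 * 11 mod 37 = 26^2 * 11 = 10*11 = 36
  -> s = B^a = 36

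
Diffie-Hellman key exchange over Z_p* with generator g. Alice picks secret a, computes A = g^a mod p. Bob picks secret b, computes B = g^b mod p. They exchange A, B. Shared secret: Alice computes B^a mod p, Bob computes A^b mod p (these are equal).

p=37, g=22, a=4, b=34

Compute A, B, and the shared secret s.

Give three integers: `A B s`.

Answer: 9 25 16

Derivation:
A = 22^4 mod 37  (bits of 4 = 100)
  bit 0 = 1: r = r^2 * 22 mod 37 = 1^2 * 22 = 1*22 = 22
  bit 1 = 0: r = r^2 mod 37 = 22^2 = 3
  bit 2 = 0: r = r^2 mod 37 = 3^2 = 9
  -> A = 9
B = 22^34 mod 37  (bits of 34 = 100010)
  bit 0 = 1: r = r^2 * 22 mod 37 = 1^2 * 22 = 1*22 = 22
  bit 1 = 0: r = r^2 mod 37 = 22^2 = 3
  bit 2 = 0: r = r^2 mod 37 = 3^2 = 9
  bit 3 = 0: r = r^2 mod 37 = 9^2 = 7
  bit 4 = 1: r = r^2 * 22 mod 37 = 7^2 * 22 = 12*22 = 5
  bit 5 = 0: r = r^2 mod 37 = 5^2 = 25
  -> B = 25
s = B^a = 25^4 mod 37  (bits of 4 = 100)
  bit 0 = 1: r = r^2 * 25 mod 37 = 1^2 * 25 = 1*25 = 25
  bit 1 = 0: r = r^2 mod 37 = 25^2 = 33
  bit 2 = 0: r = r^2 mod 37 = 33^2 = 16
  -> s = B^a = 16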